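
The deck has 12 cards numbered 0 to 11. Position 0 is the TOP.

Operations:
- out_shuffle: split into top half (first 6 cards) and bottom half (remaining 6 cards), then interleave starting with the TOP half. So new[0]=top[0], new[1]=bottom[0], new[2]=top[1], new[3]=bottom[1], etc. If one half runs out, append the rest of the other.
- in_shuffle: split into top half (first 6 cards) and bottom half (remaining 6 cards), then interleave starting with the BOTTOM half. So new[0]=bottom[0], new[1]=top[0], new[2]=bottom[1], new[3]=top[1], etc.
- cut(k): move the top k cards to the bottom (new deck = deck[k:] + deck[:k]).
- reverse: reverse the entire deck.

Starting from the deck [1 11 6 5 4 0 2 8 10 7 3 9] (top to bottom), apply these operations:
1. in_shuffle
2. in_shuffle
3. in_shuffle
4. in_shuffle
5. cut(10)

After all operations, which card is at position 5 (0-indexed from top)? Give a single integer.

After op 1 (in_shuffle): [2 1 8 11 10 6 7 5 3 4 9 0]
After op 2 (in_shuffle): [7 2 5 1 3 8 4 11 9 10 0 6]
After op 3 (in_shuffle): [4 7 11 2 9 5 10 1 0 3 6 8]
After op 4 (in_shuffle): [10 4 1 7 0 11 3 2 6 9 8 5]
After op 5 (cut(10)): [8 5 10 4 1 7 0 11 3 2 6 9]
Position 5: card 7.

Answer: 7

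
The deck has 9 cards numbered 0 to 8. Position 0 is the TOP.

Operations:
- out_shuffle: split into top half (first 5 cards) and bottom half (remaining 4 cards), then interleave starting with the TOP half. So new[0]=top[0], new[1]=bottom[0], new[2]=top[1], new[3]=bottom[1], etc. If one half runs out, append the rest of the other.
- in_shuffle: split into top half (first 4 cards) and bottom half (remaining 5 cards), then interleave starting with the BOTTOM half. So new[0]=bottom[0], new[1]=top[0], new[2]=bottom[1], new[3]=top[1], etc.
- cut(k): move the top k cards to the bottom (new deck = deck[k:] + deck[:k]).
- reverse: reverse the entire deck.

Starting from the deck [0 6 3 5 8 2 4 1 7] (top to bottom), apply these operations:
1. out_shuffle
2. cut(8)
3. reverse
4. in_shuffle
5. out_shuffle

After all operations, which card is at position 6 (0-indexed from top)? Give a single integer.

After op 1 (out_shuffle): [0 2 6 4 3 1 5 7 8]
After op 2 (cut(8)): [8 0 2 6 4 3 1 5 7]
After op 3 (reverse): [7 5 1 3 4 6 2 0 8]
After op 4 (in_shuffle): [4 7 6 5 2 1 0 3 8]
After op 5 (out_shuffle): [4 1 7 0 6 3 5 8 2]
Position 6: card 5.

Answer: 5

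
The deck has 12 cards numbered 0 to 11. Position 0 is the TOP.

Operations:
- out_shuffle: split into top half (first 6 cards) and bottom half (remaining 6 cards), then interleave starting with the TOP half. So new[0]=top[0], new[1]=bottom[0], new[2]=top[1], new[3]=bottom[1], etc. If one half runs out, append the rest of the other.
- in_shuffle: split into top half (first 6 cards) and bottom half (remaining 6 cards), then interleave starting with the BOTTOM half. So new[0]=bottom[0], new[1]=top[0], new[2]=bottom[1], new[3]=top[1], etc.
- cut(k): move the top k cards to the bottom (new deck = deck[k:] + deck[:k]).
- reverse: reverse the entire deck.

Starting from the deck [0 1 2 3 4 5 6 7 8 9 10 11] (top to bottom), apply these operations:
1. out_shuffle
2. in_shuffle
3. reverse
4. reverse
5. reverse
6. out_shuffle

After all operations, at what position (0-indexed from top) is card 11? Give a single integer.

Answer: 2

Derivation:
After op 1 (out_shuffle): [0 6 1 7 2 8 3 9 4 10 5 11]
After op 2 (in_shuffle): [3 0 9 6 4 1 10 7 5 2 11 8]
After op 3 (reverse): [8 11 2 5 7 10 1 4 6 9 0 3]
After op 4 (reverse): [3 0 9 6 4 1 10 7 5 2 11 8]
After op 5 (reverse): [8 11 2 5 7 10 1 4 6 9 0 3]
After op 6 (out_shuffle): [8 1 11 4 2 6 5 9 7 0 10 3]
Card 11 is at position 2.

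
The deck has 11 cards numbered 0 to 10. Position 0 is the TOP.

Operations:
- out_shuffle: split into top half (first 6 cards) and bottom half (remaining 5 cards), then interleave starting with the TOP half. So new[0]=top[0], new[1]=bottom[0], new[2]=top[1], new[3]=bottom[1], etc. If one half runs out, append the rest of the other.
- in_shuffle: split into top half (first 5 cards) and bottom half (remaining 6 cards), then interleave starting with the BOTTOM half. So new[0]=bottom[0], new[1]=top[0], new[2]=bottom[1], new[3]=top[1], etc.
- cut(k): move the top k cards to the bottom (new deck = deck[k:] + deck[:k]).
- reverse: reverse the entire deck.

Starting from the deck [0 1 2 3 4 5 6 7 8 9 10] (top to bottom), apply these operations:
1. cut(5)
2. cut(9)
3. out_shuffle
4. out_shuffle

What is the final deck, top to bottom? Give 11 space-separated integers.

Answer: 3 6 9 1 4 7 10 2 5 8 0

Derivation:
After op 1 (cut(5)): [5 6 7 8 9 10 0 1 2 3 4]
After op 2 (cut(9)): [3 4 5 6 7 8 9 10 0 1 2]
After op 3 (out_shuffle): [3 9 4 10 5 0 6 1 7 2 8]
After op 4 (out_shuffle): [3 6 9 1 4 7 10 2 5 8 0]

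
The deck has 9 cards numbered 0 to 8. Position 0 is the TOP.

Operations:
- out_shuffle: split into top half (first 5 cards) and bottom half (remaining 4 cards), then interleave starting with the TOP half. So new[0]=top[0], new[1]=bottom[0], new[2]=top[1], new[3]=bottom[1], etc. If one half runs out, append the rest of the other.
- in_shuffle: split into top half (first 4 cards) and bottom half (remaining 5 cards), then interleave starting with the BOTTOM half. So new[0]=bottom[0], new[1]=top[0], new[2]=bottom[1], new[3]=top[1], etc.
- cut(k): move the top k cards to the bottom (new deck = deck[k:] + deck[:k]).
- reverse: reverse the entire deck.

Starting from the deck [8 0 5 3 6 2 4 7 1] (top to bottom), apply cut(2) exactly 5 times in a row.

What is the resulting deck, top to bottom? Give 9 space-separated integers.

After op 1 (cut(2)): [5 3 6 2 4 7 1 8 0]
After op 2 (cut(2)): [6 2 4 7 1 8 0 5 3]
After op 3 (cut(2)): [4 7 1 8 0 5 3 6 2]
After op 4 (cut(2)): [1 8 0 5 3 6 2 4 7]
After op 5 (cut(2)): [0 5 3 6 2 4 7 1 8]

Answer: 0 5 3 6 2 4 7 1 8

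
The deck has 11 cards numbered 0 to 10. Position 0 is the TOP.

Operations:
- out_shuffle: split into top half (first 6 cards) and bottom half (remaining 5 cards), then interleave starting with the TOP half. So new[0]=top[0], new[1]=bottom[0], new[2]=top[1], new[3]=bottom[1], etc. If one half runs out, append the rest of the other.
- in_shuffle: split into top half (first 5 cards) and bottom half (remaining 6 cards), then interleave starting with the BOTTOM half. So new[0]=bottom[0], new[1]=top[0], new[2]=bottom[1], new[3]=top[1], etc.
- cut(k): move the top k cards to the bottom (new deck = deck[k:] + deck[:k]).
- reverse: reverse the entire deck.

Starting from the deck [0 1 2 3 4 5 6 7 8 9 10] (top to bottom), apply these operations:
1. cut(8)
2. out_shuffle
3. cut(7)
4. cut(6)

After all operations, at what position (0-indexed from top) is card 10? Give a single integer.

Answer: 2

Derivation:
After op 1 (cut(8)): [8 9 10 0 1 2 3 4 5 6 7]
After op 2 (out_shuffle): [8 3 9 4 10 5 0 6 1 7 2]
After op 3 (cut(7)): [6 1 7 2 8 3 9 4 10 5 0]
After op 4 (cut(6)): [9 4 10 5 0 6 1 7 2 8 3]
Card 10 is at position 2.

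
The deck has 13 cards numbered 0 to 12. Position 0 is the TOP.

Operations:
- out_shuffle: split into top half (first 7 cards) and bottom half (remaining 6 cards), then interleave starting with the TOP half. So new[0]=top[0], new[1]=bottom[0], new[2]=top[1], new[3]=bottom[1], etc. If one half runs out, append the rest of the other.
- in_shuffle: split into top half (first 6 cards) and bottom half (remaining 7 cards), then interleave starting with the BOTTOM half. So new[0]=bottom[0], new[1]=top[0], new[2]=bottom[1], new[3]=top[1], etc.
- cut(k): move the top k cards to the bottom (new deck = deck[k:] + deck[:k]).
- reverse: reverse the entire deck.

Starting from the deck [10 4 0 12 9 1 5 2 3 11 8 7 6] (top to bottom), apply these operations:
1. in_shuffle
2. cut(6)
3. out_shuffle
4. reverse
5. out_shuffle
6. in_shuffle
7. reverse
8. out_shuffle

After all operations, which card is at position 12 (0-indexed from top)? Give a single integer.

Answer: 5

Derivation:
After op 1 (in_shuffle): [5 10 2 4 3 0 11 12 8 9 7 1 6]
After op 2 (cut(6)): [11 12 8 9 7 1 6 5 10 2 4 3 0]
After op 3 (out_shuffle): [11 5 12 10 8 2 9 4 7 3 1 0 6]
After op 4 (reverse): [6 0 1 3 7 4 9 2 8 10 12 5 11]
After op 5 (out_shuffle): [6 2 0 8 1 10 3 12 7 5 4 11 9]
After op 6 (in_shuffle): [3 6 12 2 7 0 5 8 4 1 11 10 9]
After op 7 (reverse): [9 10 11 1 4 8 5 0 7 2 12 6 3]
After op 8 (out_shuffle): [9 0 10 7 11 2 1 12 4 6 8 3 5]
Position 12: card 5.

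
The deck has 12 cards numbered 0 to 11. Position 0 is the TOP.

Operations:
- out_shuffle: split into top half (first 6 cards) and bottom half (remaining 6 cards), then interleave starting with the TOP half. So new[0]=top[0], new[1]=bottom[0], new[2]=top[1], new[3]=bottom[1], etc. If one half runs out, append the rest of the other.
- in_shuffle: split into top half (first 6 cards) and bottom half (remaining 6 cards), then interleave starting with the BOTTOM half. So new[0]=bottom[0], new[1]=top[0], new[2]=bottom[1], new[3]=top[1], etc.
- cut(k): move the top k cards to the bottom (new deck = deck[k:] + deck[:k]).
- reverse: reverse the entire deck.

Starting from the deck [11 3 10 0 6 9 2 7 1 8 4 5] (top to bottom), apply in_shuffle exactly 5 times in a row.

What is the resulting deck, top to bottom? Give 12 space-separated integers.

Answer: 4 1 2 6 10 11 5 8 7 9 0 3

Derivation:
After op 1 (in_shuffle): [2 11 7 3 1 10 8 0 4 6 5 9]
After op 2 (in_shuffle): [8 2 0 11 4 7 6 3 5 1 9 10]
After op 3 (in_shuffle): [6 8 3 2 5 0 1 11 9 4 10 7]
After op 4 (in_shuffle): [1 6 11 8 9 3 4 2 10 5 7 0]
After op 5 (in_shuffle): [4 1 2 6 10 11 5 8 7 9 0 3]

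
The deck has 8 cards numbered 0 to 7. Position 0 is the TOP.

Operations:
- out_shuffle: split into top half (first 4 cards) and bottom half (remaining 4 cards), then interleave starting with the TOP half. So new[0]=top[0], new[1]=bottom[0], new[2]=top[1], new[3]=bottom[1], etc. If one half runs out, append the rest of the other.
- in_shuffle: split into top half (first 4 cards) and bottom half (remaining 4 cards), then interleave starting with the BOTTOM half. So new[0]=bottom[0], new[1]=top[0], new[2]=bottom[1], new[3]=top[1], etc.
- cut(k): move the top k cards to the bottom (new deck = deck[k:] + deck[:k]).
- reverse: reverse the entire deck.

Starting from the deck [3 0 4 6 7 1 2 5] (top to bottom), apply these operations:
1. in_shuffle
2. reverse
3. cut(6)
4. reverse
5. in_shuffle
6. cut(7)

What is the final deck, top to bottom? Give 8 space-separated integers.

Answer: 4 5 1 6 0 7 2 3

Derivation:
After op 1 (in_shuffle): [7 3 1 0 2 4 5 6]
After op 2 (reverse): [6 5 4 2 0 1 3 7]
After op 3 (cut(6)): [3 7 6 5 4 2 0 1]
After op 4 (reverse): [1 0 2 4 5 6 7 3]
After op 5 (in_shuffle): [5 1 6 0 7 2 3 4]
After op 6 (cut(7)): [4 5 1 6 0 7 2 3]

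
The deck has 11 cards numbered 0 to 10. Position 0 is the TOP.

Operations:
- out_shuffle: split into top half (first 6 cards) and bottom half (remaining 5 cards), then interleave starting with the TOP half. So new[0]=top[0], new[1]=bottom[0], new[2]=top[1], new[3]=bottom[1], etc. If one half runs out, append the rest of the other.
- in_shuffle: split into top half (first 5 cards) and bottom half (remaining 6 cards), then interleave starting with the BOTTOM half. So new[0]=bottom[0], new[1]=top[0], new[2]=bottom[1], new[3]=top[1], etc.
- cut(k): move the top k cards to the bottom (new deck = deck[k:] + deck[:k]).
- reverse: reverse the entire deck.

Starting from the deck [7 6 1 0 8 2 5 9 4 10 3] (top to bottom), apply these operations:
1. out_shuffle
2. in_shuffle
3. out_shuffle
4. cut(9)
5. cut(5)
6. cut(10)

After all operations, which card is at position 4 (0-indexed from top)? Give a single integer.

Answer: 5

Derivation:
After op 1 (out_shuffle): [7 5 6 9 1 4 0 10 8 3 2]
After op 2 (in_shuffle): [4 7 0 5 10 6 8 9 3 1 2]
After op 3 (out_shuffle): [4 8 7 9 0 3 5 1 10 2 6]
After op 4 (cut(9)): [2 6 4 8 7 9 0 3 5 1 10]
After op 5 (cut(5)): [9 0 3 5 1 10 2 6 4 8 7]
After op 6 (cut(10)): [7 9 0 3 5 1 10 2 6 4 8]
Position 4: card 5.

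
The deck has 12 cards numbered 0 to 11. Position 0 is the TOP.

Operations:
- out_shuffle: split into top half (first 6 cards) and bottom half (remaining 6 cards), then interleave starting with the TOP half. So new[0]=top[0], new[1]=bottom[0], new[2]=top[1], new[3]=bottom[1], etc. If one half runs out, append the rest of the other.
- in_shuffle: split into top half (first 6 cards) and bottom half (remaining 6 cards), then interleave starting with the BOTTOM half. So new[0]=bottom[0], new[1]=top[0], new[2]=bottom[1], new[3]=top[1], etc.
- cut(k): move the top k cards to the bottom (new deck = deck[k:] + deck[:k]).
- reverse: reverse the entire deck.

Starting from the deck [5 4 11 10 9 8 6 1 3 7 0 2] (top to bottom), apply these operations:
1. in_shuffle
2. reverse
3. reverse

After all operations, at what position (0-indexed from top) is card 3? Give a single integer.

After op 1 (in_shuffle): [6 5 1 4 3 11 7 10 0 9 2 8]
After op 2 (reverse): [8 2 9 0 10 7 11 3 4 1 5 6]
After op 3 (reverse): [6 5 1 4 3 11 7 10 0 9 2 8]
Card 3 is at position 4.

Answer: 4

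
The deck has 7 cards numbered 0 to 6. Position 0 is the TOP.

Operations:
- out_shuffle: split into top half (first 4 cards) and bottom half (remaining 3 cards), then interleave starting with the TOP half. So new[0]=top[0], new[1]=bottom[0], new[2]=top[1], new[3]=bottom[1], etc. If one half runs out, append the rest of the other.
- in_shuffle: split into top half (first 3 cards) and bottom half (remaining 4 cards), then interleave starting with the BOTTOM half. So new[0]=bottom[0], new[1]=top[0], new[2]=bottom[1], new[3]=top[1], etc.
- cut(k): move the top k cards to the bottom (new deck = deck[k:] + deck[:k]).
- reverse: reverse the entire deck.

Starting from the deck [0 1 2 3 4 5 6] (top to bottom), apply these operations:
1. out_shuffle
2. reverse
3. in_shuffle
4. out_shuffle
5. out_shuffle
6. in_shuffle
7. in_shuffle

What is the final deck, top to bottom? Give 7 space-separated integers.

Answer: 1 0 6 5 4 3 2

Derivation:
After op 1 (out_shuffle): [0 4 1 5 2 6 3]
After op 2 (reverse): [3 6 2 5 1 4 0]
After op 3 (in_shuffle): [5 3 1 6 4 2 0]
After op 4 (out_shuffle): [5 4 3 2 1 0 6]
After op 5 (out_shuffle): [5 1 4 0 3 6 2]
After op 6 (in_shuffle): [0 5 3 1 6 4 2]
After op 7 (in_shuffle): [1 0 6 5 4 3 2]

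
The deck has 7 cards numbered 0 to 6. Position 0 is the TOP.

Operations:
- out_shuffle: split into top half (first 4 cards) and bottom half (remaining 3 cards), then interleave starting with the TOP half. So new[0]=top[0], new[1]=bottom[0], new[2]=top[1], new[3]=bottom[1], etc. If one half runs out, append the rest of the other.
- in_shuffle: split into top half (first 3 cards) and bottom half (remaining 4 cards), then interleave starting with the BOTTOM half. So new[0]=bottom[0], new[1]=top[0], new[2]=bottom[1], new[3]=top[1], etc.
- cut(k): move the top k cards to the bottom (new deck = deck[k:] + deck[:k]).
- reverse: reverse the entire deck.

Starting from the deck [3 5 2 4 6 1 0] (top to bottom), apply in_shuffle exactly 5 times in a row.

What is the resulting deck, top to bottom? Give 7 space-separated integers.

After op 1 (in_shuffle): [4 3 6 5 1 2 0]
After op 2 (in_shuffle): [5 4 1 3 2 6 0]
After op 3 (in_shuffle): [3 5 2 4 6 1 0]
After op 4 (in_shuffle): [4 3 6 5 1 2 0]
After op 5 (in_shuffle): [5 4 1 3 2 6 0]

Answer: 5 4 1 3 2 6 0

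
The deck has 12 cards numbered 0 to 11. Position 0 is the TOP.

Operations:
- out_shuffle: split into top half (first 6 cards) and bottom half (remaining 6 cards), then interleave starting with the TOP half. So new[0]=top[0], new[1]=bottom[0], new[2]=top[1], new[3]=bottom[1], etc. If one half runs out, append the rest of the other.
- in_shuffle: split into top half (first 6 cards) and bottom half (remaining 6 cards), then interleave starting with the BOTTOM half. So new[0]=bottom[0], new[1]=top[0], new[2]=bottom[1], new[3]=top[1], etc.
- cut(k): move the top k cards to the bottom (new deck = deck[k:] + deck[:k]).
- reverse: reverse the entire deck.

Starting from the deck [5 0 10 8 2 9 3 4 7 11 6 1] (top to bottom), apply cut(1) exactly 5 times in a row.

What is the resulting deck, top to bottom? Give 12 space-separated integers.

After op 1 (cut(1)): [0 10 8 2 9 3 4 7 11 6 1 5]
After op 2 (cut(1)): [10 8 2 9 3 4 7 11 6 1 5 0]
After op 3 (cut(1)): [8 2 9 3 4 7 11 6 1 5 0 10]
After op 4 (cut(1)): [2 9 3 4 7 11 6 1 5 0 10 8]
After op 5 (cut(1)): [9 3 4 7 11 6 1 5 0 10 8 2]

Answer: 9 3 4 7 11 6 1 5 0 10 8 2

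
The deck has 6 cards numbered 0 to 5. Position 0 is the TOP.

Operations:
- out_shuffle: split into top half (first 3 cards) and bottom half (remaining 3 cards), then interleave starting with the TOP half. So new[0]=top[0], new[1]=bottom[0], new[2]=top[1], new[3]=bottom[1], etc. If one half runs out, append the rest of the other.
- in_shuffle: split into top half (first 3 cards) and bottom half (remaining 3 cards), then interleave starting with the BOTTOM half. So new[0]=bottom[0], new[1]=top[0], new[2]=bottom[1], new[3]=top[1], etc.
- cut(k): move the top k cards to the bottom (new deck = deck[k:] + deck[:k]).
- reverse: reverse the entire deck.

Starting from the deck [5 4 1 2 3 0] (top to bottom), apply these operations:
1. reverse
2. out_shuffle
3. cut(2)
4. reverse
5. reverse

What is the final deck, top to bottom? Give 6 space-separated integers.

Answer: 3 4 2 5 0 1

Derivation:
After op 1 (reverse): [0 3 2 1 4 5]
After op 2 (out_shuffle): [0 1 3 4 2 5]
After op 3 (cut(2)): [3 4 2 5 0 1]
After op 4 (reverse): [1 0 5 2 4 3]
After op 5 (reverse): [3 4 2 5 0 1]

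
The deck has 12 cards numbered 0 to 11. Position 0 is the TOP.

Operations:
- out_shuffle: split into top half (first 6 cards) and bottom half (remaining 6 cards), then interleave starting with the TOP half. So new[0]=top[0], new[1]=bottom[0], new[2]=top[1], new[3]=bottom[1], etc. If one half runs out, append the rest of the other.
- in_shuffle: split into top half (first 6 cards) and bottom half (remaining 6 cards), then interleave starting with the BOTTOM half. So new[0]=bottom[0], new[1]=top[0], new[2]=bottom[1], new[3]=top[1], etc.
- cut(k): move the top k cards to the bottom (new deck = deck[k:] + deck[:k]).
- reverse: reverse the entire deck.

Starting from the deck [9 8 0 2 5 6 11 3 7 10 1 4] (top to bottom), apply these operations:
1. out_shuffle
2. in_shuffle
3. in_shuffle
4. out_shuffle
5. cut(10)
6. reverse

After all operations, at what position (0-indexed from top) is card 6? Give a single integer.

Answer: 1

Derivation:
After op 1 (out_shuffle): [9 11 8 3 0 7 2 10 5 1 6 4]
After op 2 (in_shuffle): [2 9 10 11 5 8 1 3 6 0 4 7]
After op 3 (in_shuffle): [1 2 3 9 6 10 0 11 4 5 7 8]
After op 4 (out_shuffle): [1 0 2 11 3 4 9 5 6 7 10 8]
After op 5 (cut(10)): [10 8 1 0 2 11 3 4 9 5 6 7]
After op 6 (reverse): [7 6 5 9 4 3 11 2 0 1 8 10]
Card 6 is at position 1.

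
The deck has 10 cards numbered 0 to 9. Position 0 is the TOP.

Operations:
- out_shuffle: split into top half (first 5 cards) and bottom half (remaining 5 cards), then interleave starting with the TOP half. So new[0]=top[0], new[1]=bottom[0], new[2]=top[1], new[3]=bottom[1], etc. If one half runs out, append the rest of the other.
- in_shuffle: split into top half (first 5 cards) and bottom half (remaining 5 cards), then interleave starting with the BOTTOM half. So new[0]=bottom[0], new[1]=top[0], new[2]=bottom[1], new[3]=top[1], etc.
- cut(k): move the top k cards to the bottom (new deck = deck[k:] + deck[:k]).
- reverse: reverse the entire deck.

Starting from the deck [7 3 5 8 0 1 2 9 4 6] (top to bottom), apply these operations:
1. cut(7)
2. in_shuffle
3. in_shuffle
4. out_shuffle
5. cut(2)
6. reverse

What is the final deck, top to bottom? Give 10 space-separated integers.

After op 1 (cut(7)): [9 4 6 7 3 5 8 0 1 2]
After op 2 (in_shuffle): [5 9 8 4 0 6 1 7 2 3]
After op 3 (in_shuffle): [6 5 1 9 7 8 2 4 3 0]
After op 4 (out_shuffle): [6 8 5 2 1 4 9 3 7 0]
After op 5 (cut(2)): [5 2 1 4 9 3 7 0 6 8]
After op 6 (reverse): [8 6 0 7 3 9 4 1 2 5]

Answer: 8 6 0 7 3 9 4 1 2 5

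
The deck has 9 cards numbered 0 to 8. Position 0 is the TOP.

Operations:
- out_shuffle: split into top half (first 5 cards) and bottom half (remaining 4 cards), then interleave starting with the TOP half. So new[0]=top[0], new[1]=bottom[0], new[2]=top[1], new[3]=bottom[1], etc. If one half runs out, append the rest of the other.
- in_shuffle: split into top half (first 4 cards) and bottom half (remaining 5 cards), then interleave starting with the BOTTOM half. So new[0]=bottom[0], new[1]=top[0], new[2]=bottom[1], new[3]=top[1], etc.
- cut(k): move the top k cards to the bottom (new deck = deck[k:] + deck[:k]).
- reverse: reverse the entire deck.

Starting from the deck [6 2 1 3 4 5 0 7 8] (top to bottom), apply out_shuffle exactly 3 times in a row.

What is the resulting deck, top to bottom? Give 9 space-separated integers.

Answer: 6 8 7 0 5 4 3 1 2

Derivation:
After op 1 (out_shuffle): [6 5 2 0 1 7 3 8 4]
After op 2 (out_shuffle): [6 7 5 3 2 8 0 4 1]
After op 3 (out_shuffle): [6 8 7 0 5 4 3 1 2]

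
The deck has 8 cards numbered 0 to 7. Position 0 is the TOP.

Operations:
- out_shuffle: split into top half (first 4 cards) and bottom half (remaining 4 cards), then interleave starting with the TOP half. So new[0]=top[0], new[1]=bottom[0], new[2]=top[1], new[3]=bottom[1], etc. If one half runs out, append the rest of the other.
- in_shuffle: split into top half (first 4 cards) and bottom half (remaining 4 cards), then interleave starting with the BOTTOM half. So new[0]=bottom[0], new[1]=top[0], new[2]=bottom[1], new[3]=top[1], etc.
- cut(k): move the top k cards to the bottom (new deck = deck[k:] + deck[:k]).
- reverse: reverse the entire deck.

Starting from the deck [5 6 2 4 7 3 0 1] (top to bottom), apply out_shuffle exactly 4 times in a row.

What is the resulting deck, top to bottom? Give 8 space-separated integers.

Answer: 5 7 6 3 2 0 4 1

Derivation:
After op 1 (out_shuffle): [5 7 6 3 2 0 4 1]
After op 2 (out_shuffle): [5 2 7 0 6 4 3 1]
After op 3 (out_shuffle): [5 6 2 4 7 3 0 1]
After op 4 (out_shuffle): [5 7 6 3 2 0 4 1]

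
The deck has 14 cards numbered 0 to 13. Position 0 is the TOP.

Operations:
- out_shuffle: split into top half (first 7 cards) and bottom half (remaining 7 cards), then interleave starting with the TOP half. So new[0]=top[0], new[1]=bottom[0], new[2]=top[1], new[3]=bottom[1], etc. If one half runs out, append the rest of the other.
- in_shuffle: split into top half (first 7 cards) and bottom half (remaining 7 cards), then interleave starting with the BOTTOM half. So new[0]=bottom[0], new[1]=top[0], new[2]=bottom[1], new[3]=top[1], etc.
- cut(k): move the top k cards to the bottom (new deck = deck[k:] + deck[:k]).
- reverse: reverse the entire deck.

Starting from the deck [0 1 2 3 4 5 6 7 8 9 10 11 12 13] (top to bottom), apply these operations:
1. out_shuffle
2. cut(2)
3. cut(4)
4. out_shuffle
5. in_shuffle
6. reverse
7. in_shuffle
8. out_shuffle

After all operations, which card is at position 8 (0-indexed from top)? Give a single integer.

After op 1 (out_shuffle): [0 7 1 8 2 9 3 10 4 11 5 12 6 13]
After op 2 (cut(2)): [1 8 2 9 3 10 4 11 5 12 6 13 0 7]
After op 3 (cut(4)): [3 10 4 11 5 12 6 13 0 7 1 8 2 9]
After op 4 (out_shuffle): [3 13 10 0 4 7 11 1 5 8 12 2 6 9]
After op 5 (in_shuffle): [1 3 5 13 8 10 12 0 2 4 6 7 9 11]
After op 6 (reverse): [11 9 7 6 4 2 0 12 10 8 13 5 3 1]
After op 7 (in_shuffle): [12 11 10 9 8 7 13 6 5 4 3 2 1 0]
After op 8 (out_shuffle): [12 6 11 5 10 4 9 3 8 2 7 1 13 0]
Position 8: card 8.

Answer: 8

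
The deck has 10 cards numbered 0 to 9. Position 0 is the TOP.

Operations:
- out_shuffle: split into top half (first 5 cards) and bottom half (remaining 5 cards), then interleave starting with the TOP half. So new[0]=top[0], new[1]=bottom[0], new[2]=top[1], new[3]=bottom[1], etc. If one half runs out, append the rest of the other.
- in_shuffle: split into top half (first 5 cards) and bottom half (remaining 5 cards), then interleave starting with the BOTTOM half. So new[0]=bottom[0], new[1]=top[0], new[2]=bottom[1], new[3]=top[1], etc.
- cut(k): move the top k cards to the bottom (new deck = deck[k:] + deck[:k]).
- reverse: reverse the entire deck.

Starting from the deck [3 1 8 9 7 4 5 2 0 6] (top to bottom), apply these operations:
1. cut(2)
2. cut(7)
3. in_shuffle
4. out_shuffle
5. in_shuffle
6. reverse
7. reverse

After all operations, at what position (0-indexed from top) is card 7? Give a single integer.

Answer: 1

Derivation:
After op 1 (cut(2)): [8 9 7 4 5 2 0 6 3 1]
After op 2 (cut(7)): [6 3 1 8 9 7 4 5 2 0]
After op 3 (in_shuffle): [7 6 4 3 5 1 2 8 0 9]
After op 4 (out_shuffle): [7 1 6 2 4 8 3 0 5 9]
After op 5 (in_shuffle): [8 7 3 1 0 6 5 2 9 4]
After op 6 (reverse): [4 9 2 5 6 0 1 3 7 8]
After op 7 (reverse): [8 7 3 1 0 6 5 2 9 4]
Card 7 is at position 1.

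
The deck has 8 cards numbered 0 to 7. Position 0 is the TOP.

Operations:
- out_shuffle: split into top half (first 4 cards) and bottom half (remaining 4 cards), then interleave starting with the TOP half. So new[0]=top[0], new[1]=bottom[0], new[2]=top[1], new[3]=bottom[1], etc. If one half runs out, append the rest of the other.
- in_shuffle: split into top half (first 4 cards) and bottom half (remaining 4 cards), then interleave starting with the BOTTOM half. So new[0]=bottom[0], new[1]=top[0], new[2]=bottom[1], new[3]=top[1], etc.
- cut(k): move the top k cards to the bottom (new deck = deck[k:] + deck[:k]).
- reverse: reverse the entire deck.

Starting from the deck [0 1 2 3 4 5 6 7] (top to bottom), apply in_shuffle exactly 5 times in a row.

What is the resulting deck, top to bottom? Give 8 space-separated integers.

Answer: 1 3 5 7 0 2 4 6

Derivation:
After op 1 (in_shuffle): [4 0 5 1 6 2 7 3]
After op 2 (in_shuffle): [6 4 2 0 7 5 3 1]
After op 3 (in_shuffle): [7 6 5 4 3 2 1 0]
After op 4 (in_shuffle): [3 7 2 6 1 5 0 4]
After op 5 (in_shuffle): [1 3 5 7 0 2 4 6]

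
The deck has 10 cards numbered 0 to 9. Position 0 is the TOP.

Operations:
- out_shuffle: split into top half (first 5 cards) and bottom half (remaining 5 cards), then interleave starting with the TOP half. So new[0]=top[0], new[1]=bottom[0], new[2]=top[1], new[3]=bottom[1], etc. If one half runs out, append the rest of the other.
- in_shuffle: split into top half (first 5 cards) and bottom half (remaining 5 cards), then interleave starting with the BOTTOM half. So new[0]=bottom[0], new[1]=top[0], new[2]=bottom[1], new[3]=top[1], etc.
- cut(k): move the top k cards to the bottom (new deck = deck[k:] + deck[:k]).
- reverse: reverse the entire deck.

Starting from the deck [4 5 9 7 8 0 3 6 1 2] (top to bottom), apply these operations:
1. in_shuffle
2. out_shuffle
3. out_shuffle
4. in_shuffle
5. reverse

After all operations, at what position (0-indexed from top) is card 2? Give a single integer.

Answer: 9

Derivation:
After op 1 (in_shuffle): [0 4 3 5 6 9 1 7 2 8]
After op 2 (out_shuffle): [0 9 4 1 3 7 5 2 6 8]
After op 3 (out_shuffle): [0 7 9 5 4 2 1 6 3 8]
After op 4 (in_shuffle): [2 0 1 7 6 9 3 5 8 4]
After op 5 (reverse): [4 8 5 3 9 6 7 1 0 2]
Card 2 is at position 9.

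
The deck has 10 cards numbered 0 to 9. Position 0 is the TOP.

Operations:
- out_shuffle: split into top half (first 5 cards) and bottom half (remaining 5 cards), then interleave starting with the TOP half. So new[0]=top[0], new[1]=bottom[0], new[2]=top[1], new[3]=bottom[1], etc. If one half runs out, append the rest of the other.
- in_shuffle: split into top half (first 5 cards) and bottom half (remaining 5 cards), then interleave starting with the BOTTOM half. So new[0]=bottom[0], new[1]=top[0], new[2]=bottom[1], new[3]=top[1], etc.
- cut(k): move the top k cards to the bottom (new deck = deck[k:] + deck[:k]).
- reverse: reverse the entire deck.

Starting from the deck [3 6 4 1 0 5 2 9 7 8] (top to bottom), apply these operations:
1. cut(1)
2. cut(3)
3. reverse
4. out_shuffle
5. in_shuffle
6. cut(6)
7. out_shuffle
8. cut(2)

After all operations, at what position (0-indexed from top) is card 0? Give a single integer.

After op 1 (cut(1)): [6 4 1 0 5 2 9 7 8 3]
After op 2 (cut(3)): [0 5 2 9 7 8 3 6 4 1]
After op 3 (reverse): [1 4 6 3 8 7 9 2 5 0]
After op 4 (out_shuffle): [1 7 4 9 6 2 3 5 8 0]
After op 5 (in_shuffle): [2 1 3 7 5 4 8 9 0 6]
After op 6 (cut(6)): [8 9 0 6 2 1 3 7 5 4]
After op 7 (out_shuffle): [8 1 9 3 0 7 6 5 2 4]
After op 8 (cut(2)): [9 3 0 7 6 5 2 4 8 1]
Card 0 is at position 2.

Answer: 2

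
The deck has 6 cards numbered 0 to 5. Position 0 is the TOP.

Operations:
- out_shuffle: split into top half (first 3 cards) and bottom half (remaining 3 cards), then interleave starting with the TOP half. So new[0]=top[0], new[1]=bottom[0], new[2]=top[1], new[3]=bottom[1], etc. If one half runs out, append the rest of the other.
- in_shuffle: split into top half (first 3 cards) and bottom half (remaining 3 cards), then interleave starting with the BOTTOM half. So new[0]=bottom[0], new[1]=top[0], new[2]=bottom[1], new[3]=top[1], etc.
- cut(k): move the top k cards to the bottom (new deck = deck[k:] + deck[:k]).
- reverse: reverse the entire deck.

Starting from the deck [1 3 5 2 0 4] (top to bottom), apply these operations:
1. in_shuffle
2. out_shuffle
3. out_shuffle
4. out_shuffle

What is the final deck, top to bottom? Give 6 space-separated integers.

Answer: 2 0 4 1 3 5

Derivation:
After op 1 (in_shuffle): [2 1 0 3 4 5]
After op 2 (out_shuffle): [2 3 1 4 0 5]
After op 3 (out_shuffle): [2 4 3 0 1 5]
After op 4 (out_shuffle): [2 0 4 1 3 5]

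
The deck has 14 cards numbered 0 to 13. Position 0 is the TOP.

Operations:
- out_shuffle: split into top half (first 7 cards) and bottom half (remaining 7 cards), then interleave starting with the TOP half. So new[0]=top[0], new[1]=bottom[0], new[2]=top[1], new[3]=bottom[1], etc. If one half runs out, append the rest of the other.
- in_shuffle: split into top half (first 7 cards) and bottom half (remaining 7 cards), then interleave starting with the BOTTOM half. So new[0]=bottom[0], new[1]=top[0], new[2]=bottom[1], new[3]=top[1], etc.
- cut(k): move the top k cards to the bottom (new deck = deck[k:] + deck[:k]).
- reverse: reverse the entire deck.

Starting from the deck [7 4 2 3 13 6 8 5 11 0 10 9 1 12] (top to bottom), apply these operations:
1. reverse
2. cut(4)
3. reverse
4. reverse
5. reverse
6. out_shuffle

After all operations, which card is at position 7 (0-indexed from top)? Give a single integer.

After op 1 (reverse): [12 1 9 10 0 11 5 8 6 13 3 2 4 7]
After op 2 (cut(4)): [0 11 5 8 6 13 3 2 4 7 12 1 9 10]
After op 3 (reverse): [10 9 1 12 7 4 2 3 13 6 8 5 11 0]
After op 4 (reverse): [0 11 5 8 6 13 3 2 4 7 12 1 9 10]
After op 5 (reverse): [10 9 1 12 7 4 2 3 13 6 8 5 11 0]
After op 6 (out_shuffle): [10 3 9 13 1 6 12 8 7 5 4 11 2 0]
Position 7: card 8.

Answer: 8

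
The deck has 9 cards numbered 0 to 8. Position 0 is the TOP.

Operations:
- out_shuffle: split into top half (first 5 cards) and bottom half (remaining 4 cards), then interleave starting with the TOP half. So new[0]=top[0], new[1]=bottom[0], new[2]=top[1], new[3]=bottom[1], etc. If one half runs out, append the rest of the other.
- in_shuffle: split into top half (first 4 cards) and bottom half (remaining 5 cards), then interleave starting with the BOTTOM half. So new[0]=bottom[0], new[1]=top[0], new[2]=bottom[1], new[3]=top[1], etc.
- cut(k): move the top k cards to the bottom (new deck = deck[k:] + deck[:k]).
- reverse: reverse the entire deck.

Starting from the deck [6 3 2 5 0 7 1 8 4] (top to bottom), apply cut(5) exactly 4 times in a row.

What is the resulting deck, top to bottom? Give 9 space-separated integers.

After op 1 (cut(5)): [7 1 8 4 6 3 2 5 0]
After op 2 (cut(5)): [3 2 5 0 7 1 8 4 6]
After op 3 (cut(5)): [1 8 4 6 3 2 5 0 7]
After op 4 (cut(5)): [2 5 0 7 1 8 4 6 3]

Answer: 2 5 0 7 1 8 4 6 3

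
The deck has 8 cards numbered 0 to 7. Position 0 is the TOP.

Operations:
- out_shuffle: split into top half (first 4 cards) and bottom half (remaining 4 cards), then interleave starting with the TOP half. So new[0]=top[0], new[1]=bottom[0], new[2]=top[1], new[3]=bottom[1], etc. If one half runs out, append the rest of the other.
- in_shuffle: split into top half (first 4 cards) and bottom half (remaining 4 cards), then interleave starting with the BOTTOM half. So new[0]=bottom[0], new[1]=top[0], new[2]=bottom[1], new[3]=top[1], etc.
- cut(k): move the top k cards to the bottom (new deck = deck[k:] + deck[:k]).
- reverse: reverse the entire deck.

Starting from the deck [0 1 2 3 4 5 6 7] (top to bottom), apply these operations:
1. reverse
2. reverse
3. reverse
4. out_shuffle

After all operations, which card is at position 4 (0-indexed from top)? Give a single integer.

After op 1 (reverse): [7 6 5 4 3 2 1 0]
After op 2 (reverse): [0 1 2 3 4 5 6 7]
After op 3 (reverse): [7 6 5 4 3 2 1 0]
After op 4 (out_shuffle): [7 3 6 2 5 1 4 0]
Position 4: card 5.

Answer: 5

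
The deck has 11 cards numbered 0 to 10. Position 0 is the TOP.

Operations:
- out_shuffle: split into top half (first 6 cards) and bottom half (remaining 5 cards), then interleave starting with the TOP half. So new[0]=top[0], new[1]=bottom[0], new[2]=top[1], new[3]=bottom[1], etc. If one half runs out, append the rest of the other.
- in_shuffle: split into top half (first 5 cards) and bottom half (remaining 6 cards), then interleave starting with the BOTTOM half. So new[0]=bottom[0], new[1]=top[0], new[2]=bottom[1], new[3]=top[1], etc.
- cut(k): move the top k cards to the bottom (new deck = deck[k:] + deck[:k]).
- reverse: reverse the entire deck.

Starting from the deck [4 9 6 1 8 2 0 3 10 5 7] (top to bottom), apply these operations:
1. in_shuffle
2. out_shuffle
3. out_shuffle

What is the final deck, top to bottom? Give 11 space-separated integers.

After op 1 (in_shuffle): [2 4 0 9 3 6 10 1 5 8 7]
After op 2 (out_shuffle): [2 10 4 1 0 5 9 8 3 7 6]
After op 3 (out_shuffle): [2 9 10 8 4 3 1 7 0 6 5]

Answer: 2 9 10 8 4 3 1 7 0 6 5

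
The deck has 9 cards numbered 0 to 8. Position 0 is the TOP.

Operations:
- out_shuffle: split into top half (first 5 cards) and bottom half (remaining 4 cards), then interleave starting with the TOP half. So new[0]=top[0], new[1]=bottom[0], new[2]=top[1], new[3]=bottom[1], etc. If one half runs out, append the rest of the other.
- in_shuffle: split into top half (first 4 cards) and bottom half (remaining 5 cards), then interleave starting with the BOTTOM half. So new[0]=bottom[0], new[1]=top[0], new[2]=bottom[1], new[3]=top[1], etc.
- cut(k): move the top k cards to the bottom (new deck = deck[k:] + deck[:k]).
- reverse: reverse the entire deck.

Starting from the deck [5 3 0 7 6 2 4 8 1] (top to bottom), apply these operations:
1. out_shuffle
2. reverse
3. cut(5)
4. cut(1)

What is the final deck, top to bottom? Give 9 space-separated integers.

Answer: 3 2 5 6 1 7 8 0 4

Derivation:
After op 1 (out_shuffle): [5 2 3 4 0 8 7 1 6]
After op 2 (reverse): [6 1 7 8 0 4 3 2 5]
After op 3 (cut(5)): [4 3 2 5 6 1 7 8 0]
After op 4 (cut(1)): [3 2 5 6 1 7 8 0 4]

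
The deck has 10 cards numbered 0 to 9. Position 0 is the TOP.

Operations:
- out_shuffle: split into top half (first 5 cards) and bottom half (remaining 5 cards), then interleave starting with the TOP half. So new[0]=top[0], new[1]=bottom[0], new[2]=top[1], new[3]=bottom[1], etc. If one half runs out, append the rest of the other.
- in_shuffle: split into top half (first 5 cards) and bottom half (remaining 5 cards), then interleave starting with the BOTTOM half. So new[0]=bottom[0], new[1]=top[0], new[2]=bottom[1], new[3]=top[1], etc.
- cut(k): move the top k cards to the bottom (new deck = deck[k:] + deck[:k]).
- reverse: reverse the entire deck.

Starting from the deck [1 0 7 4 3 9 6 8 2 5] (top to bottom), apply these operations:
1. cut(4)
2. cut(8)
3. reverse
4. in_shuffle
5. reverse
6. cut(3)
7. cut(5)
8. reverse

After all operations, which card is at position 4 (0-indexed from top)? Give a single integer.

Answer: 4

Derivation:
After op 1 (cut(4)): [3 9 6 8 2 5 1 0 7 4]
After op 2 (cut(8)): [7 4 3 9 6 8 2 5 1 0]
After op 3 (reverse): [0 1 5 2 8 6 9 3 4 7]
After op 4 (in_shuffle): [6 0 9 1 3 5 4 2 7 8]
After op 5 (reverse): [8 7 2 4 5 3 1 9 0 6]
After op 6 (cut(3)): [4 5 3 1 9 0 6 8 7 2]
After op 7 (cut(5)): [0 6 8 7 2 4 5 3 1 9]
After op 8 (reverse): [9 1 3 5 4 2 7 8 6 0]
Position 4: card 4.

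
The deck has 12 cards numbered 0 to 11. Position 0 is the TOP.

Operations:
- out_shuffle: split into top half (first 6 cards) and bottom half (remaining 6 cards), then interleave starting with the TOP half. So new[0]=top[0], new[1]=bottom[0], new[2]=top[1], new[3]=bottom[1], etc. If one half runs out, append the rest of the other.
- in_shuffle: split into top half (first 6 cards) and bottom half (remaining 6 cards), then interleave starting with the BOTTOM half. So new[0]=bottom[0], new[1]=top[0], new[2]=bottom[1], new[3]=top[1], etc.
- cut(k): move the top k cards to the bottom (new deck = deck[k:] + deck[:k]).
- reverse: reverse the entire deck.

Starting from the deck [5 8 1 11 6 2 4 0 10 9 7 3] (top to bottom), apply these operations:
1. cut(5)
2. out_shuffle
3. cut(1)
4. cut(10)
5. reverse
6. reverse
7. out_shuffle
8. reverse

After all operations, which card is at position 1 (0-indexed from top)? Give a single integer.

After op 1 (cut(5)): [2 4 0 10 9 7 3 5 8 1 11 6]
After op 2 (out_shuffle): [2 3 4 5 0 8 10 1 9 11 7 6]
After op 3 (cut(1)): [3 4 5 0 8 10 1 9 11 7 6 2]
After op 4 (cut(10)): [6 2 3 4 5 0 8 10 1 9 11 7]
After op 5 (reverse): [7 11 9 1 10 8 0 5 4 3 2 6]
After op 6 (reverse): [6 2 3 4 5 0 8 10 1 9 11 7]
After op 7 (out_shuffle): [6 8 2 10 3 1 4 9 5 11 0 7]
After op 8 (reverse): [7 0 11 5 9 4 1 3 10 2 8 6]
Position 1: card 0.

Answer: 0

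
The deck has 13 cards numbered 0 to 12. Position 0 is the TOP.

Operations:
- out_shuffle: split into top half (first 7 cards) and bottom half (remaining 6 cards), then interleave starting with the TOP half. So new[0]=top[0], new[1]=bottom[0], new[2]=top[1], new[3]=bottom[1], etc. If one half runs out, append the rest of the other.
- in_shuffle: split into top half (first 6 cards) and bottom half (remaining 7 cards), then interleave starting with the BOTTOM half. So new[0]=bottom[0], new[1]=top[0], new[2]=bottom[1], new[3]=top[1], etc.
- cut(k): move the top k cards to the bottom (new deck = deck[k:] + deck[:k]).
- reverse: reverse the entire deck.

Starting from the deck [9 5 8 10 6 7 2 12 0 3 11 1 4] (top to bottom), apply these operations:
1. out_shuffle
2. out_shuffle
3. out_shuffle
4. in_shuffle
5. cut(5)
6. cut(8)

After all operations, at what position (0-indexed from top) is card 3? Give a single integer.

After op 1 (out_shuffle): [9 12 5 0 8 3 10 11 6 1 7 4 2]
After op 2 (out_shuffle): [9 11 12 6 5 1 0 7 8 4 3 2 10]
After op 3 (out_shuffle): [9 7 11 8 12 4 6 3 5 2 1 10 0]
After op 4 (in_shuffle): [6 9 3 7 5 11 2 8 1 12 10 4 0]
After op 5 (cut(5)): [11 2 8 1 12 10 4 0 6 9 3 7 5]
After op 6 (cut(8)): [6 9 3 7 5 11 2 8 1 12 10 4 0]
Card 3 is at position 2.

Answer: 2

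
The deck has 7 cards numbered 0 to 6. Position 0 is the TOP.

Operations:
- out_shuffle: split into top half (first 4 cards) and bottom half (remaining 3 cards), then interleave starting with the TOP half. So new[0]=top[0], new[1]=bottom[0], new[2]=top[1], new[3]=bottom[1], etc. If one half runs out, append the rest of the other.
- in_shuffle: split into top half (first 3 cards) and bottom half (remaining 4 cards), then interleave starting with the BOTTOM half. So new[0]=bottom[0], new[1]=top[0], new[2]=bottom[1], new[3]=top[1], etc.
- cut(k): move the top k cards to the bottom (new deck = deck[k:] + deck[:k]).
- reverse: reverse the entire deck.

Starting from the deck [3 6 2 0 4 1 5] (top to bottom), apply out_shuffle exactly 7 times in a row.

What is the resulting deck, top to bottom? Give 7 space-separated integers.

After op 1 (out_shuffle): [3 4 6 1 2 5 0]
After op 2 (out_shuffle): [3 2 4 5 6 0 1]
After op 3 (out_shuffle): [3 6 2 0 4 1 5]
After op 4 (out_shuffle): [3 4 6 1 2 5 0]
After op 5 (out_shuffle): [3 2 4 5 6 0 1]
After op 6 (out_shuffle): [3 6 2 0 4 1 5]
After op 7 (out_shuffle): [3 4 6 1 2 5 0]

Answer: 3 4 6 1 2 5 0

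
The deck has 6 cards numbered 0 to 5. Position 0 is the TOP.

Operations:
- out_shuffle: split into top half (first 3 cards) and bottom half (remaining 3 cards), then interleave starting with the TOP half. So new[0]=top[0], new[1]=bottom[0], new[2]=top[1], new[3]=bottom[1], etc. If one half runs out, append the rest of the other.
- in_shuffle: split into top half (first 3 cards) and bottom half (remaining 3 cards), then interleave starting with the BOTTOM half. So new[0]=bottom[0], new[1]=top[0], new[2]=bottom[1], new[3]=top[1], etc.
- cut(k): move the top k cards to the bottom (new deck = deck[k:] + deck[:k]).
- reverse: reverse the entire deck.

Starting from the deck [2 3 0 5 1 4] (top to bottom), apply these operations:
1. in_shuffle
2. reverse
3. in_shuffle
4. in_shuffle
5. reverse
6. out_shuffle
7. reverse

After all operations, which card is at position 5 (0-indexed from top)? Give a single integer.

After op 1 (in_shuffle): [5 2 1 3 4 0]
After op 2 (reverse): [0 4 3 1 2 5]
After op 3 (in_shuffle): [1 0 2 4 5 3]
After op 4 (in_shuffle): [4 1 5 0 3 2]
After op 5 (reverse): [2 3 0 5 1 4]
After op 6 (out_shuffle): [2 5 3 1 0 4]
After op 7 (reverse): [4 0 1 3 5 2]
Position 5: card 2.

Answer: 2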